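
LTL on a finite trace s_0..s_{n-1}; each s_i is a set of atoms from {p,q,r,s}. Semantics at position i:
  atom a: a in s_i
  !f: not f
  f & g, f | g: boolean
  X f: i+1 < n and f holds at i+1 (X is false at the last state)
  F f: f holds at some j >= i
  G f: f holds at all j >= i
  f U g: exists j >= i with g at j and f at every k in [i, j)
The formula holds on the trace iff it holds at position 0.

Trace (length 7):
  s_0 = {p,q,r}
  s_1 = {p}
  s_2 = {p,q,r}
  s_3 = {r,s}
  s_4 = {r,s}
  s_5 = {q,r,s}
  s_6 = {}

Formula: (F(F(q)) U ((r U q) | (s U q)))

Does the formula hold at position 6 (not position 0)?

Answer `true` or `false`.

Answer: false

Derivation:
s_0={p,q,r}: (F(F(q)) U ((r U q) | (s U q)))=True F(F(q))=True F(q)=True q=True ((r U q) | (s U q))=True (r U q)=True r=True (s U q)=True s=False
s_1={p}: (F(F(q)) U ((r U q) | (s U q)))=True F(F(q))=True F(q)=True q=False ((r U q) | (s U q))=False (r U q)=False r=False (s U q)=False s=False
s_2={p,q,r}: (F(F(q)) U ((r U q) | (s U q)))=True F(F(q))=True F(q)=True q=True ((r U q) | (s U q))=True (r U q)=True r=True (s U q)=True s=False
s_3={r,s}: (F(F(q)) U ((r U q) | (s U q)))=True F(F(q))=True F(q)=True q=False ((r U q) | (s U q))=True (r U q)=True r=True (s U q)=True s=True
s_4={r,s}: (F(F(q)) U ((r U q) | (s U q)))=True F(F(q))=True F(q)=True q=False ((r U q) | (s U q))=True (r U q)=True r=True (s U q)=True s=True
s_5={q,r,s}: (F(F(q)) U ((r U q) | (s U q)))=True F(F(q))=True F(q)=True q=True ((r U q) | (s U q))=True (r U q)=True r=True (s U q)=True s=True
s_6={}: (F(F(q)) U ((r U q) | (s U q)))=False F(F(q))=False F(q)=False q=False ((r U q) | (s U q))=False (r U q)=False r=False (s U q)=False s=False
Evaluating at position 6: result = False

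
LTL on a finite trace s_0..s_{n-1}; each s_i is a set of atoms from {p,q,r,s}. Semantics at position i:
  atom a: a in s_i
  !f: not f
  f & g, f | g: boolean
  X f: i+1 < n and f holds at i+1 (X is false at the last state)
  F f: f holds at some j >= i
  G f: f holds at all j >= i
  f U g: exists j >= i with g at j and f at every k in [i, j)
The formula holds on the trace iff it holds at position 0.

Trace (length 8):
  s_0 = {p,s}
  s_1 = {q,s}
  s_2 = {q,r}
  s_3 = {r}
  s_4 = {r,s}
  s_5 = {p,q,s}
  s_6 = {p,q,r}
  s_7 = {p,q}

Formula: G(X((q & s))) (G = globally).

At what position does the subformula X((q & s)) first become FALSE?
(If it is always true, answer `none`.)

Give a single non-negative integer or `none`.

Answer: 1

Derivation:
s_0={p,s}: X((q & s))=True (q & s)=False q=False s=True
s_1={q,s}: X((q & s))=False (q & s)=True q=True s=True
s_2={q,r}: X((q & s))=False (q & s)=False q=True s=False
s_3={r}: X((q & s))=False (q & s)=False q=False s=False
s_4={r,s}: X((q & s))=True (q & s)=False q=False s=True
s_5={p,q,s}: X((q & s))=False (q & s)=True q=True s=True
s_6={p,q,r}: X((q & s))=False (q & s)=False q=True s=False
s_7={p,q}: X((q & s))=False (q & s)=False q=True s=False
G(X((q & s))) holds globally = False
First violation at position 1.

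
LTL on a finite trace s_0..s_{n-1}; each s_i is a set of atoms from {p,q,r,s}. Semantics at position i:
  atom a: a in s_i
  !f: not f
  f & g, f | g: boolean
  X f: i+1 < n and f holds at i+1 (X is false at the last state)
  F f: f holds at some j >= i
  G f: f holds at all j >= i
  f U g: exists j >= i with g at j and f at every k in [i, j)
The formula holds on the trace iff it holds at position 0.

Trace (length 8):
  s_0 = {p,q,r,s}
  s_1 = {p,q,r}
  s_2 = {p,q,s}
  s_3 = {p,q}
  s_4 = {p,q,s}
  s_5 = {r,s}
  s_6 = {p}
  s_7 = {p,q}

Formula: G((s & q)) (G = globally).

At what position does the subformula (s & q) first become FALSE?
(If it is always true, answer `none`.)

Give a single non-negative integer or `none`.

s_0={p,q,r,s}: (s & q)=True s=True q=True
s_1={p,q,r}: (s & q)=False s=False q=True
s_2={p,q,s}: (s & q)=True s=True q=True
s_3={p,q}: (s & q)=False s=False q=True
s_4={p,q,s}: (s & q)=True s=True q=True
s_5={r,s}: (s & q)=False s=True q=False
s_6={p}: (s & q)=False s=False q=False
s_7={p,q}: (s & q)=False s=False q=True
G((s & q)) holds globally = False
First violation at position 1.

Answer: 1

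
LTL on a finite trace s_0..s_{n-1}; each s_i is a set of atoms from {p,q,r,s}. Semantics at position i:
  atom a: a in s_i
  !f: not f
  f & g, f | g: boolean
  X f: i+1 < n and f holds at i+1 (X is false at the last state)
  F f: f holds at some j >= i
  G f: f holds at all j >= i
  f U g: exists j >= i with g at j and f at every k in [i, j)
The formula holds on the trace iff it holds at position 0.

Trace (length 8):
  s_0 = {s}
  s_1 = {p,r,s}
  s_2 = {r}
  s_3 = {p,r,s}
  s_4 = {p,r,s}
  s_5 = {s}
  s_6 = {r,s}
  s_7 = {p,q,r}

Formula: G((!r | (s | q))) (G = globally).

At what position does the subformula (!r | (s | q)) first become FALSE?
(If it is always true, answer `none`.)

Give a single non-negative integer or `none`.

s_0={s}: (!r | (s | q))=True !r=True r=False (s | q)=True s=True q=False
s_1={p,r,s}: (!r | (s | q))=True !r=False r=True (s | q)=True s=True q=False
s_2={r}: (!r | (s | q))=False !r=False r=True (s | q)=False s=False q=False
s_3={p,r,s}: (!r | (s | q))=True !r=False r=True (s | q)=True s=True q=False
s_4={p,r,s}: (!r | (s | q))=True !r=False r=True (s | q)=True s=True q=False
s_5={s}: (!r | (s | q))=True !r=True r=False (s | q)=True s=True q=False
s_6={r,s}: (!r | (s | q))=True !r=False r=True (s | q)=True s=True q=False
s_7={p,q,r}: (!r | (s | q))=True !r=False r=True (s | q)=True s=False q=True
G((!r | (s | q))) holds globally = False
First violation at position 2.

Answer: 2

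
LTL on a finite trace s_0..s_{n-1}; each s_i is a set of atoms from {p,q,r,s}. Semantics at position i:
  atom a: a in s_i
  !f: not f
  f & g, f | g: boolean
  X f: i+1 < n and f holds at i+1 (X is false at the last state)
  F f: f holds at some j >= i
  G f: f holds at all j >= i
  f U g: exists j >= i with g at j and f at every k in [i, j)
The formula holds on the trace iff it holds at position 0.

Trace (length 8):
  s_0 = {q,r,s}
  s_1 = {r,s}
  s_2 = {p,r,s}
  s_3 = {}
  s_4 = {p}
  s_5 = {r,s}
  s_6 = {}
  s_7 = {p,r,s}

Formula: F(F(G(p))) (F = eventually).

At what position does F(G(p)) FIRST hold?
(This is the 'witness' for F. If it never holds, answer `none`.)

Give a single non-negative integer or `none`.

s_0={q,r,s}: F(G(p))=True G(p)=False p=False
s_1={r,s}: F(G(p))=True G(p)=False p=False
s_2={p,r,s}: F(G(p))=True G(p)=False p=True
s_3={}: F(G(p))=True G(p)=False p=False
s_4={p}: F(G(p))=True G(p)=False p=True
s_5={r,s}: F(G(p))=True G(p)=False p=False
s_6={}: F(G(p))=True G(p)=False p=False
s_7={p,r,s}: F(G(p))=True G(p)=True p=True
F(F(G(p))) holds; first witness at position 0.

Answer: 0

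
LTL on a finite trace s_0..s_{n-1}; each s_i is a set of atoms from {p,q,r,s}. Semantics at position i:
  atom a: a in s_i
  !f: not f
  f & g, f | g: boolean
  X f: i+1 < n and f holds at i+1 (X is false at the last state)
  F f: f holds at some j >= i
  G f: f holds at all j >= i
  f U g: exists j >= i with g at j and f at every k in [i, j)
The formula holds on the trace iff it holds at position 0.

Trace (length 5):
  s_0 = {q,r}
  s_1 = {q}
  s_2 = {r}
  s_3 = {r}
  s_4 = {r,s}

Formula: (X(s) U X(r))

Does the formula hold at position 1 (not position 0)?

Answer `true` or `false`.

Answer: true

Derivation:
s_0={q,r}: (X(s) U X(r))=False X(s)=False s=False X(r)=False r=True
s_1={q}: (X(s) U X(r))=True X(s)=False s=False X(r)=True r=False
s_2={r}: (X(s) U X(r))=True X(s)=False s=False X(r)=True r=True
s_3={r}: (X(s) U X(r))=True X(s)=True s=False X(r)=True r=True
s_4={r,s}: (X(s) U X(r))=False X(s)=False s=True X(r)=False r=True
Evaluating at position 1: result = True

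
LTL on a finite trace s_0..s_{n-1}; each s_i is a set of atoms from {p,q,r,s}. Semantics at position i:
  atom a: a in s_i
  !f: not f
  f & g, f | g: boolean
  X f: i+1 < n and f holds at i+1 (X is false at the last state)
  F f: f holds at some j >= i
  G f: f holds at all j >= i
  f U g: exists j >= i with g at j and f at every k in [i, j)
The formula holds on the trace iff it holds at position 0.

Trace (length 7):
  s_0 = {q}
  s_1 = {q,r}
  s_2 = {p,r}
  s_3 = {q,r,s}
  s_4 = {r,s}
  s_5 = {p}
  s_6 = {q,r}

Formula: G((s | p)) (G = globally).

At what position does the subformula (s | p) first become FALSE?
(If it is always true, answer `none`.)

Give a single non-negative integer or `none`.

s_0={q}: (s | p)=False s=False p=False
s_1={q,r}: (s | p)=False s=False p=False
s_2={p,r}: (s | p)=True s=False p=True
s_3={q,r,s}: (s | p)=True s=True p=False
s_4={r,s}: (s | p)=True s=True p=False
s_5={p}: (s | p)=True s=False p=True
s_6={q,r}: (s | p)=False s=False p=False
G((s | p)) holds globally = False
First violation at position 0.

Answer: 0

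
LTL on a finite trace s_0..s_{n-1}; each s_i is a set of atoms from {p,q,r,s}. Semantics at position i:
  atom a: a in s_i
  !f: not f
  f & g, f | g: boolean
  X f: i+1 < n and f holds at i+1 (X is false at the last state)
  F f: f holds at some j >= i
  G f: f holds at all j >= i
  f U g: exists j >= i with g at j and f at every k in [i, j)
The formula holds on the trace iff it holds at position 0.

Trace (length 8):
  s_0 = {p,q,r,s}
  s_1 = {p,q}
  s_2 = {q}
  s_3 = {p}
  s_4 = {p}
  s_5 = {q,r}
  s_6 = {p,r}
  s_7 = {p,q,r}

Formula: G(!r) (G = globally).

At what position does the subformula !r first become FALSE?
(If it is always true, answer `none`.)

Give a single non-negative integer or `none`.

Answer: 0

Derivation:
s_0={p,q,r,s}: !r=False r=True
s_1={p,q}: !r=True r=False
s_2={q}: !r=True r=False
s_3={p}: !r=True r=False
s_4={p}: !r=True r=False
s_5={q,r}: !r=False r=True
s_6={p,r}: !r=False r=True
s_7={p,q,r}: !r=False r=True
G(!r) holds globally = False
First violation at position 0.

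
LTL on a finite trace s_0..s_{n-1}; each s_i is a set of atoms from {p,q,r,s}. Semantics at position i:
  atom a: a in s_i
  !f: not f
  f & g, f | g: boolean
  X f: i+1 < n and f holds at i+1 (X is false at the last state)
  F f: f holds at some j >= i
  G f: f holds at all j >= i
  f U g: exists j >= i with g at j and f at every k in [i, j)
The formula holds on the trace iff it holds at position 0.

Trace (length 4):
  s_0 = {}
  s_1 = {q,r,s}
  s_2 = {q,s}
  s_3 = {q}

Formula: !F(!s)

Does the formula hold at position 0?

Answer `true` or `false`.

s_0={}: !F(!s)=False F(!s)=True !s=True s=False
s_1={q,r,s}: !F(!s)=False F(!s)=True !s=False s=True
s_2={q,s}: !F(!s)=False F(!s)=True !s=False s=True
s_3={q}: !F(!s)=False F(!s)=True !s=True s=False

Answer: false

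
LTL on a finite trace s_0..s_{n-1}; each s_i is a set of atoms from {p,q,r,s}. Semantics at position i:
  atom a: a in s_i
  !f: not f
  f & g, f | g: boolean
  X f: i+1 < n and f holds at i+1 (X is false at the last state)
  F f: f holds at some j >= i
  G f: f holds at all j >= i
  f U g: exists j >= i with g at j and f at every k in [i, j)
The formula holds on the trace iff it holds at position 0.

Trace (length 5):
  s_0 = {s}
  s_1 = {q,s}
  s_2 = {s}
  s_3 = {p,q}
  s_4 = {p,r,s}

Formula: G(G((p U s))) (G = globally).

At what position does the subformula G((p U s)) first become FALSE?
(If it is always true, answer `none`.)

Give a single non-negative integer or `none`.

s_0={s}: G((p U s))=True (p U s)=True p=False s=True
s_1={q,s}: G((p U s))=True (p U s)=True p=False s=True
s_2={s}: G((p U s))=True (p U s)=True p=False s=True
s_3={p,q}: G((p U s))=True (p U s)=True p=True s=False
s_4={p,r,s}: G((p U s))=True (p U s)=True p=True s=True
G(G((p U s))) holds globally = True
No violation — formula holds at every position.

Answer: none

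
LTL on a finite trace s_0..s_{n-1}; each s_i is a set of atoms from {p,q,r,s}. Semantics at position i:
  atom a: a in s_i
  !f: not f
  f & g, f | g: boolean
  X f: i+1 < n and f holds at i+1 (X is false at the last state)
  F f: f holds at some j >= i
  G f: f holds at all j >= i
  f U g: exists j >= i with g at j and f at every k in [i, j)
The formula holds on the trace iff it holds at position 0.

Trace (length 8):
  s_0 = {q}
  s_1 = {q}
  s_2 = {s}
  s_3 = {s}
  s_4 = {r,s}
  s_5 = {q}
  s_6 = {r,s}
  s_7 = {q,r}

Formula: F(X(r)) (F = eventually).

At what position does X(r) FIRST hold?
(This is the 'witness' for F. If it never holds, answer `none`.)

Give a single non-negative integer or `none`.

Answer: 3

Derivation:
s_0={q}: X(r)=False r=False
s_1={q}: X(r)=False r=False
s_2={s}: X(r)=False r=False
s_3={s}: X(r)=True r=False
s_4={r,s}: X(r)=False r=True
s_5={q}: X(r)=True r=False
s_6={r,s}: X(r)=True r=True
s_7={q,r}: X(r)=False r=True
F(X(r)) holds; first witness at position 3.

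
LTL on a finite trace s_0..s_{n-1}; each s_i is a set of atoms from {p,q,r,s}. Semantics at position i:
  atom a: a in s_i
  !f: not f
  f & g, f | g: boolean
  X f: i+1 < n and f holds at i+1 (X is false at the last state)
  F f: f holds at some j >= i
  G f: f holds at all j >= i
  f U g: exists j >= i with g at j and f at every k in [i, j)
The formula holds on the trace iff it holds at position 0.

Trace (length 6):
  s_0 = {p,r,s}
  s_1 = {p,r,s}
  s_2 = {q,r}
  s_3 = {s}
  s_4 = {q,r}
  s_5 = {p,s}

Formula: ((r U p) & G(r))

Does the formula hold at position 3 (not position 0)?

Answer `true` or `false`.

Answer: false

Derivation:
s_0={p,r,s}: ((r U p) & G(r))=False (r U p)=True r=True p=True G(r)=False
s_1={p,r,s}: ((r U p) & G(r))=False (r U p)=True r=True p=True G(r)=False
s_2={q,r}: ((r U p) & G(r))=False (r U p)=False r=True p=False G(r)=False
s_3={s}: ((r U p) & G(r))=False (r U p)=False r=False p=False G(r)=False
s_4={q,r}: ((r U p) & G(r))=False (r U p)=True r=True p=False G(r)=False
s_5={p,s}: ((r U p) & G(r))=False (r U p)=True r=False p=True G(r)=False
Evaluating at position 3: result = False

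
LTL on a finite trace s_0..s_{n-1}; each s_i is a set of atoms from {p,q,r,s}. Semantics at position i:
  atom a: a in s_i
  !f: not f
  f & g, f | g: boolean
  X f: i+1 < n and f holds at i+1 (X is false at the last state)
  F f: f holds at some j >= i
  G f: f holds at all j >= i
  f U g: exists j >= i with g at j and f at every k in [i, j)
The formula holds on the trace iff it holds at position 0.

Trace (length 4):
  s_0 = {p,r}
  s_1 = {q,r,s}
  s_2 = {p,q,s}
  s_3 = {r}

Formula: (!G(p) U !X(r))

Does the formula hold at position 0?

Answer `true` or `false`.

s_0={p,r}: (!G(p) U !X(r))=True !G(p)=True G(p)=False p=True !X(r)=False X(r)=True r=True
s_1={q,r,s}: (!G(p) U !X(r))=True !G(p)=True G(p)=False p=False !X(r)=True X(r)=False r=True
s_2={p,q,s}: (!G(p) U !X(r))=True !G(p)=True G(p)=False p=True !X(r)=False X(r)=True r=False
s_3={r}: (!G(p) U !X(r))=True !G(p)=True G(p)=False p=False !X(r)=True X(r)=False r=True

Answer: true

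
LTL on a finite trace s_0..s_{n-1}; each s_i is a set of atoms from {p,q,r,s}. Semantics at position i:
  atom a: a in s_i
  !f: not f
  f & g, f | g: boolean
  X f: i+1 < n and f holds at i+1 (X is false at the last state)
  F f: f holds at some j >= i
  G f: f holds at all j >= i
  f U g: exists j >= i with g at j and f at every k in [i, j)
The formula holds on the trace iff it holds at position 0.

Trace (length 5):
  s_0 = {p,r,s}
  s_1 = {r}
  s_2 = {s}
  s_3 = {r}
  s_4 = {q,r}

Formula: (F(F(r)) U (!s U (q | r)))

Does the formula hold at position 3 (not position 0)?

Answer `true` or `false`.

Answer: true

Derivation:
s_0={p,r,s}: (F(F(r)) U (!s U (q | r)))=True F(F(r))=True F(r)=True r=True (!s U (q | r))=True !s=False s=True (q | r)=True q=False
s_1={r}: (F(F(r)) U (!s U (q | r)))=True F(F(r))=True F(r)=True r=True (!s U (q | r))=True !s=True s=False (q | r)=True q=False
s_2={s}: (F(F(r)) U (!s U (q | r)))=True F(F(r))=True F(r)=True r=False (!s U (q | r))=False !s=False s=True (q | r)=False q=False
s_3={r}: (F(F(r)) U (!s U (q | r)))=True F(F(r))=True F(r)=True r=True (!s U (q | r))=True !s=True s=False (q | r)=True q=False
s_4={q,r}: (F(F(r)) U (!s U (q | r)))=True F(F(r))=True F(r)=True r=True (!s U (q | r))=True !s=True s=False (q | r)=True q=True
Evaluating at position 3: result = True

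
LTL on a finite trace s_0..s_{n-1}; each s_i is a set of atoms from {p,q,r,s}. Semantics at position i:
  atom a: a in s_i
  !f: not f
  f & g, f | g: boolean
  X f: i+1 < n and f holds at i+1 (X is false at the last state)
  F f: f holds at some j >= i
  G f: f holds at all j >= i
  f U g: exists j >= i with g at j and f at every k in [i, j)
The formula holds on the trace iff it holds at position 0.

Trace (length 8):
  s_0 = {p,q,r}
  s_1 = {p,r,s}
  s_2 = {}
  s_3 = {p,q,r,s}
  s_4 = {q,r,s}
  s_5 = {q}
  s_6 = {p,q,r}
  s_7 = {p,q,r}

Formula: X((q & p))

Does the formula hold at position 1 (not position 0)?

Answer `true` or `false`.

Answer: false

Derivation:
s_0={p,q,r}: X((q & p))=False (q & p)=True q=True p=True
s_1={p,r,s}: X((q & p))=False (q & p)=False q=False p=True
s_2={}: X((q & p))=True (q & p)=False q=False p=False
s_3={p,q,r,s}: X((q & p))=False (q & p)=True q=True p=True
s_4={q,r,s}: X((q & p))=False (q & p)=False q=True p=False
s_5={q}: X((q & p))=True (q & p)=False q=True p=False
s_6={p,q,r}: X((q & p))=True (q & p)=True q=True p=True
s_7={p,q,r}: X((q & p))=False (q & p)=True q=True p=True
Evaluating at position 1: result = False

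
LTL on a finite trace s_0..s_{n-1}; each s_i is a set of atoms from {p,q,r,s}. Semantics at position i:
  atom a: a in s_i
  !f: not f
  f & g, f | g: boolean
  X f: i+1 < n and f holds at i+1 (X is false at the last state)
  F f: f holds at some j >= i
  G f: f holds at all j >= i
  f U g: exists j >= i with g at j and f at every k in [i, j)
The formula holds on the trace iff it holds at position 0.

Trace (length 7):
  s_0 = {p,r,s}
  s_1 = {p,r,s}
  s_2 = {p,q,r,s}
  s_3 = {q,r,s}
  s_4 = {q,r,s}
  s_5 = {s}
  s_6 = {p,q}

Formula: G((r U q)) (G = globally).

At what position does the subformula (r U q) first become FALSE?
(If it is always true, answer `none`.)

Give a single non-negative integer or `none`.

s_0={p,r,s}: (r U q)=True r=True q=False
s_1={p,r,s}: (r U q)=True r=True q=False
s_2={p,q,r,s}: (r U q)=True r=True q=True
s_3={q,r,s}: (r U q)=True r=True q=True
s_4={q,r,s}: (r U q)=True r=True q=True
s_5={s}: (r U q)=False r=False q=False
s_6={p,q}: (r U q)=True r=False q=True
G((r U q)) holds globally = False
First violation at position 5.

Answer: 5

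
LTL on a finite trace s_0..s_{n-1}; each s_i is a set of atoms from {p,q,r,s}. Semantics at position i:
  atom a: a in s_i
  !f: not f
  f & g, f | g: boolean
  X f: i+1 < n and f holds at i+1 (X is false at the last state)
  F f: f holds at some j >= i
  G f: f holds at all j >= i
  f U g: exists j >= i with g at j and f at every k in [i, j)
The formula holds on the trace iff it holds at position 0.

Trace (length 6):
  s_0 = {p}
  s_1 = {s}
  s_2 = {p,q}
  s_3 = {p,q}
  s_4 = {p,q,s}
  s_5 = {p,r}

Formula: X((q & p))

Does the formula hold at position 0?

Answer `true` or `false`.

Answer: false

Derivation:
s_0={p}: X((q & p))=False (q & p)=False q=False p=True
s_1={s}: X((q & p))=True (q & p)=False q=False p=False
s_2={p,q}: X((q & p))=True (q & p)=True q=True p=True
s_3={p,q}: X((q & p))=True (q & p)=True q=True p=True
s_4={p,q,s}: X((q & p))=False (q & p)=True q=True p=True
s_5={p,r}: X((q & p))=False (q & p)=False q=False p=True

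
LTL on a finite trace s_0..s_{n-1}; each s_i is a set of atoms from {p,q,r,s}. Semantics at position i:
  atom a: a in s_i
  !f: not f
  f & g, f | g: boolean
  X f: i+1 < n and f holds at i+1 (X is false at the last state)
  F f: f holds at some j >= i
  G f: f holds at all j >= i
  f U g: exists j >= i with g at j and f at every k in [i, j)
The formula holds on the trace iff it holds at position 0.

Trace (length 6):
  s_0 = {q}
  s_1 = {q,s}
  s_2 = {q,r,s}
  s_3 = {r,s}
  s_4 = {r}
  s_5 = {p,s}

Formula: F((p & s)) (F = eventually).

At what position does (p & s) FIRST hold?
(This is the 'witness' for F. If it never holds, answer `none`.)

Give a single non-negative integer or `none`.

Answer: 5

Derivation:
s_0={q}: (p & s)=False p=False s=False
s_1={q,s}: (p & s)=False p=False s=True
s_2={q,r,s}: (p & s)=False p=False s=True
s_3={r,s}: (p & s)=False p=False s=True
s_4={r}: (p & s)=False p=False s=False
s_5={p,s}: (p & s)=True p=True s=True
F((p & s)) holds; first witness at position 5.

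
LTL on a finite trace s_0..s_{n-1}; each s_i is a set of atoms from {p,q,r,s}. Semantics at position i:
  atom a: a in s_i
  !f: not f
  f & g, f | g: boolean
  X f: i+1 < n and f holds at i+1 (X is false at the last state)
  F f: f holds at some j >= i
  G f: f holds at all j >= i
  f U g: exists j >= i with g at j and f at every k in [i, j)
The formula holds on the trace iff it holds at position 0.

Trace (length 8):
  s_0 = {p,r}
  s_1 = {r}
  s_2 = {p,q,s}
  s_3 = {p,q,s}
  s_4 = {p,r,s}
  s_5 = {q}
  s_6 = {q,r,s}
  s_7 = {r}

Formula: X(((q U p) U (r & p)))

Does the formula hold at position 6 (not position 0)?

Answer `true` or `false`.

Answer: false

Derivation:
s_0={p,r}: X(((q U p) U (r & p)))=False ((q U p) U (r & p))=True (q U p)=True q=False p=True (r & p)=True r=True
s_1={r}: X(((q U p) U (r & p)))=True ((q U p) U (r & p))=False (q U p)=False q=False p=False (r & p)=False r=True
s_2={p,q,s}: X(((q U p) U (r & p)))=True ((q U p) U (r & p))=True (q U p)=True q=True p=True (r & p)=False r=False
s_3={p,q,s}: X(((q U p) U (r & p)))=True ((q U p) U (r & p))=True (q U p)=True q=True p=True (r & p)=False r=False
s_4={p,r,s}: X(((q U p) U (r & p)))=False ((q U p) U (r & p))=True (q U p)=True q=False p=True (r & p)=True r=True
s_5={q}: X(((q U p) U (r & p)))=False ((q U p) U (r & p))=False (q U p)=False q=True p=False (r & p)=False r=False
s_6={q,r,s}: X(((q U p) U (r & p)))=False ((q U p) U (r & p))=False (q U p)=False q=True p=False (r & p)=False r=True
s_7={r}: X(((q U p) U (r & p)))=False ((q U p) U (r & p))=False (q U p)=False q=False p=False (r & p)=False r=True
Evaluating at position 6: result = False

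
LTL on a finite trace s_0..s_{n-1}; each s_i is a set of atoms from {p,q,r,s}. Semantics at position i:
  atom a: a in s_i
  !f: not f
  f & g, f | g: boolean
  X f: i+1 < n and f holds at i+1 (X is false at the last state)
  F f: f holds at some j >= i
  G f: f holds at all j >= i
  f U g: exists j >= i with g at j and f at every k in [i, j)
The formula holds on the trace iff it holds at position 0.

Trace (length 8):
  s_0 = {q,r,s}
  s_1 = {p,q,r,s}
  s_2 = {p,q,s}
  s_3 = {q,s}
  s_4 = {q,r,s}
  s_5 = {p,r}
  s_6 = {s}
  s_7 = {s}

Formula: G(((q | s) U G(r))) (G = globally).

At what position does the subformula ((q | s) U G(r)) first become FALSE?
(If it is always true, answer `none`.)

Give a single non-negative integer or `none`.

Answer: 0

Derivation:
s_0={q,r,s}: ((q | s) U G(r))=False (q | s)=True q=True s=True G(r)=False r=True
s_1={p,q,r,s}: ((q | s) U G(r))=False (q | s)=True q=True s=True G(r)=False r=True
s_2={p,q,s}: ((q | s) U G(r))=False (q | s)=True q=True s=True G(r)=False r=False
s_3={q,s}: ((q | s) U G(r))=False (q | s)=True q=True s=True G(r)=False r=False
s_4={q,r,s}: ((q | s) U G(r))=False (q | s)=True q=True s=True G(r)=False r=True
s_5={p,r}: ((q | s) U G(r))=False (q | s)=False q=False s=False G(r)=False r=True
s_6={s}: ((q | s) U G(r))=False (q | s)=True q=False s=True G(r)=False r=False
s_7={s}: ((q | s) U G(r))=False (q | s)=True q=False s=True G(r)=False r=False
G(((q | s) U G(r))) holds globally = False
First violation at position 0.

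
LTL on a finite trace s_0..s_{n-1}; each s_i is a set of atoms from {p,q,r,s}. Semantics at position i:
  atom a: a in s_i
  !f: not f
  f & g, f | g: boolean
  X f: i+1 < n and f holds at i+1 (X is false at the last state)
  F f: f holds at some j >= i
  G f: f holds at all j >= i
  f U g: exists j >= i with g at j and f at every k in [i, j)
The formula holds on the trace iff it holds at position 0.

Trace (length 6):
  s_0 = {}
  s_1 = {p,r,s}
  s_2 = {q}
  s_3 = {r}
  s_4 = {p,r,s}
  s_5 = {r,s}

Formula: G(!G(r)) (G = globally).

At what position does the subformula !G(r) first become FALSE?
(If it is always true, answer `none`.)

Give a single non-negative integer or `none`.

s_0={}: !G(r)=True G(r)=False r=False
s_1={p,r,s}: !G(r)=True G(r)=False r=True
s_2={q}: !G(r)=True G(r)=False r=False
s_3={r}: !G(r)=False G(r)=True r=True
s_4={p,r,s}: !G(r)=False G(r)=True r=True
s_5={r,s}: !G(r)=False G(r)=True r=True
G(!G(r)) holds globally = False
First violation at position 3.

Answer: 3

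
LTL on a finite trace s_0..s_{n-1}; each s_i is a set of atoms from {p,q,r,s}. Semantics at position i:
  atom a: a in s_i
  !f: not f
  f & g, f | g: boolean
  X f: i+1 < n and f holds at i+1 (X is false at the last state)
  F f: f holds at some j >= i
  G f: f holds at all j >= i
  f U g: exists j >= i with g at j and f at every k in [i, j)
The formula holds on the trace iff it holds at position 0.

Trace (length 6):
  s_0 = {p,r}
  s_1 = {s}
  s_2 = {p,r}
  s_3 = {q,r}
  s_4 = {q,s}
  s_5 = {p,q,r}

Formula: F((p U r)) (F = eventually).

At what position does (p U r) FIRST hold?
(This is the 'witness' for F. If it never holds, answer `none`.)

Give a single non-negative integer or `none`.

s_0={p,r}: (p U r)=True p=True r=True
s_1={s}: (p U r)=False p=False r=False
s_2={p,r}: (p U r)=True p=True r=True
s_3={q,r}: (p U r)=True p=False r=True
s_4={q,s}: (p U r)=False p=False r=False
s_5={p,q,r}: (p U r)=True p=True r=True
F((p U r)) holds; first witness at position 0.

Answer: 0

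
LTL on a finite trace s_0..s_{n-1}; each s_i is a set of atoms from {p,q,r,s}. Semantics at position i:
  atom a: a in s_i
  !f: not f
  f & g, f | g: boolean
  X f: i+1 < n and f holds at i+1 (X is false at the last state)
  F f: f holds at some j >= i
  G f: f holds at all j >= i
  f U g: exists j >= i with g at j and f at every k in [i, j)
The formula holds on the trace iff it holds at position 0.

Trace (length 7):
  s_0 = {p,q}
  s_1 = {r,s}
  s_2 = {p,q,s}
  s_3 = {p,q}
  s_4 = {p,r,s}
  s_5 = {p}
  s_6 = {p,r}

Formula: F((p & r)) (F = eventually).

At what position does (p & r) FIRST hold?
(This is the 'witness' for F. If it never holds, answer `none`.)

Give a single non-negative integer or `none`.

s_0={p,q}: (p & r)=False p=True r=False
s_1={r,s}: (p & r)=False p=False r=True
s_2={p,q,s}: (p & r)=False p=True r=False
s_3={p,q}: (p & r)=False p=True r=False
s_4={p,r,s}: (p & r)=True p=True r=True
s_5={p}: (p & r)=False p=True r=False
s_6={p,r}: (p & r)=True p=True r=True
F((p & r)) holds; first witness at position 4.

Answer: 4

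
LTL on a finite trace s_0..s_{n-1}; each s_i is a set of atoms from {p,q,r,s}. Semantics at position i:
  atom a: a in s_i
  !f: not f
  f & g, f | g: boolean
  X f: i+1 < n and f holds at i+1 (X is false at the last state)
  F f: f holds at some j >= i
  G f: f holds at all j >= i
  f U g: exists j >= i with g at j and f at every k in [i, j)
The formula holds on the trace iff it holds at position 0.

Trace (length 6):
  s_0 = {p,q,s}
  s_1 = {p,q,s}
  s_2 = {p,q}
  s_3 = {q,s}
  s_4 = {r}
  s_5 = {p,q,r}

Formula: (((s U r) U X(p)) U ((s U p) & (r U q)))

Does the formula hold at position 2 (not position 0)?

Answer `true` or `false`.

s_0={p,q,s}: (((s U r) U X(p)) U ((s U p) & (r U q)))=True ((s U r) U X(p))=True (s U r)=False s=True r=False X(p)=True p=True ((s U p) & (r U q))=True (s U p)=True (r U q)=True q=True
s_1={p,q,s}: (((s U r) U X(p)) U ((s U p) & (r U q)))=True ((s U r) U X(p))=True (s U r)=False s=True r=False X(p)=True p=True ((s U p) & (r U q))=True (s U p)=True (r U q)=True q=True
s_2={p,q}: (((s U r) U X(p)) U ((s U p) & (r U q)))=True ((s U r) U X(p))=False (s U r)=False s=False r=False X(p)=False p=True ((s U p) & (r U q))=True (s U p)=True (r U q)=True q=True
s_3={q,s}: (((s U r) U X(p)) U ((s U p) & (r U q)))=True ((s U r) U X(p))=True (s U r)=True s=True r=False X(p)=False p=False ((s U p) & (r U q))=False (s U p)=False (r U q)=True q=True
s_4={r}: (((s U r) U X(p)) U ((s U p) & (r U q)))=True ((s U r) U X(p))=True (s U r)=True s=False r=True X(p)=True p=False ((s U p) & (r U q))=False (s U p)=False (r U q)=True q=False
s_5={p,q,r}: (((s U r) U X(p)) U ((s U p) & (r U q)))=True ((s U r) U X(p))=False (s U r)=True s=False r=True X(p)=False p=True ((s U p) & (r U q))=True (s U p)=True (r U q)=True q=True
Evaluating at position 2: result = True

Answer: true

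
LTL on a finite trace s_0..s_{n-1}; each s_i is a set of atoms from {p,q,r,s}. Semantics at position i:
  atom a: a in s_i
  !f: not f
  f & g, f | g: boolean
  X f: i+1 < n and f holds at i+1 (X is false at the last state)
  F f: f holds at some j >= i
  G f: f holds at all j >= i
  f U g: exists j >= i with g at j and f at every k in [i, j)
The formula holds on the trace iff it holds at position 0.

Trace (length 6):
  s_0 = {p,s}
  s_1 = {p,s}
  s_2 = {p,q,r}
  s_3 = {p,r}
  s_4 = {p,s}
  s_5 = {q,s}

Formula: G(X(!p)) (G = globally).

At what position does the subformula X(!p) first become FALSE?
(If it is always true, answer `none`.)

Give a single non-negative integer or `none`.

Answer: 0

Derivation:
s_0={p,s}: X(!p)=False !p=False p=True
s_1={p,s}: X(!p)=False !p=False p=True
s_2={p,q,r}: X(!p)=False !p=False p=True
s_3={p,r}: X(!p)=False !p=False p=True
s_4={p,s}: X(!p)=True !p=False p=True
s_5={q,s}: X(!p)=False !p=True p=False
G(X(!p)) holds globally = False
First violation at position 0.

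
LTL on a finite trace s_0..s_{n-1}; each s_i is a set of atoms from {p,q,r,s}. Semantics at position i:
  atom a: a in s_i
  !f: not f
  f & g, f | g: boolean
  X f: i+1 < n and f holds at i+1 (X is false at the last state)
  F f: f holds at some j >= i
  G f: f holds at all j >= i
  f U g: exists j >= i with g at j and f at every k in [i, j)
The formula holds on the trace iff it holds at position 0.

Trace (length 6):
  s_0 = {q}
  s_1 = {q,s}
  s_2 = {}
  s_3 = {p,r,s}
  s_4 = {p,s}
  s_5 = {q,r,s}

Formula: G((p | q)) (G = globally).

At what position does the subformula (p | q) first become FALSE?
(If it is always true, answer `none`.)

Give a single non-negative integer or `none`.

s_0={q}: (p | q)=True p=False q=True
s_1={q,s}: (p | q)=True p=False q=True
s_2={}: (p | q)=False p=False q=False
s_3={p,r,s}: (p | q)=True p=True q=False
s_4={p,s}: (p | q)=True p=True q=False
s_5={q,r,s}: (p | q)=True p=False q=True
G((p | q)) holds globally = False
First violation at position 2.

Answer: 2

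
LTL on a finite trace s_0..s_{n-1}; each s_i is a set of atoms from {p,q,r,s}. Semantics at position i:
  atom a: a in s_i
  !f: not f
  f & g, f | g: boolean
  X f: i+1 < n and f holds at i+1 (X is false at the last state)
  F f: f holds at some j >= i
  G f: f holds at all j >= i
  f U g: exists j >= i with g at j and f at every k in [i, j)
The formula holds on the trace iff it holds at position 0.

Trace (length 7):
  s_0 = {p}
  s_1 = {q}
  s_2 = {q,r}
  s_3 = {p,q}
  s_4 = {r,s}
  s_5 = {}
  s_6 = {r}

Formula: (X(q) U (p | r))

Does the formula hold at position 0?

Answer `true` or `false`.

s_0={p}: (X(q) U (p | r))=True X(q)=True q=False (p | r)=True p=True r=False
s_1={q}: (X(q) U (p | r))=True X(q)=True q=True (p | r)=False p=False r=False
s_2={q,r}: (X(q) U (p | r))=True X(q)=True q=True (p | r)=True p=False r=True
s_3={p,q}: (X(q) U (p | r))=True X(q)=False q=True (p | r)=True p=True r=False
s_4={r,s}: (X(q) U (p | r))=True X(q)=False q=False (p | r)=True p=False r=True
s_5={}: (X(q) U (p | r))=False X(q)=False q=False (p | r)=False p=False r=False
s_6={r}: (X(q) U (p | r))=True X(q)=False q=False (p | r)=True p=False r=True

Answer: true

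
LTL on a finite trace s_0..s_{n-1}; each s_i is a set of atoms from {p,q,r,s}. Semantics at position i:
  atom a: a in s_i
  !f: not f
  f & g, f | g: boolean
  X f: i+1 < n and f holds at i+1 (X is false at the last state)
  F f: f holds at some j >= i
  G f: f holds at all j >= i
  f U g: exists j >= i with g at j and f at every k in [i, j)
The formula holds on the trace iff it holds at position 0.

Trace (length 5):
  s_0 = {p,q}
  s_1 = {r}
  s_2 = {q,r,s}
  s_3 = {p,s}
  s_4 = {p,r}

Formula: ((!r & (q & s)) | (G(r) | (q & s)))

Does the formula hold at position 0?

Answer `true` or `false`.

s_0={p,q}: ((!r & (q & s)) | (G(r) | (q & s)))=False (!r & (q & s))=False !r=True r=False (q & s)=False q=True s=False (G(r) | (q & s))=False G(r)=False
s_1={r}: ((!r & (q & s)) | (G(r) | (q & s)))=False (!r & (q & s))=False !r=False r=True (q & s)=False q=False s=False (G(r) | (q & s))=False G(r)=False
s_2={q,r,s}: ((!r & (q & s)) | (G(r) | (q & s)))=True (!r & (q & s))=False !r=False r=True (q & s)=True q=True s=True (G(r) | (q & s))=True G(r)=False
s_3={p,s}: ((!r & (q & s)) | (G(r) | (q & s)))=False (!r & (q & s))=False !r=True r=False (q & s)=False q=False s=True (G(r) | (q & s))=False G(r)=False
s_4={p,r}: ((!r & (q & s)) | (G(r) | (q & s)))=True (!r & (q & s))=False !r=False r=True (q & s)=False q=False s=False (G(r) | (q & s))=True G(r)=True

Answer: false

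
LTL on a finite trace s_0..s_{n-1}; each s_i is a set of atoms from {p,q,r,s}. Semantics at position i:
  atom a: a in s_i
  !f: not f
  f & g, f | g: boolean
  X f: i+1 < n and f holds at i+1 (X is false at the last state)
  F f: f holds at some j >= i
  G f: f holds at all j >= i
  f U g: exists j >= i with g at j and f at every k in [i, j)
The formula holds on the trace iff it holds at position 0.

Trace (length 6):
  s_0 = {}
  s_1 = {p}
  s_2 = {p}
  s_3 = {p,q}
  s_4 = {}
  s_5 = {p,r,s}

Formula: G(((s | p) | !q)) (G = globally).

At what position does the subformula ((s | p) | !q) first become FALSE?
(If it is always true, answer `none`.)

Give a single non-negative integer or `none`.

s_0={}: ((s | p) | !q)=True (s | p)=False s=False p=False !q=True q=False
s_1={p}: ((s | p) | !q)=True (s | p)=True s=False p=True !q=True q=False
s_2={p}: ((s | p) | !q)=True (s | p)=True s=False p=True !q=True q=False
s_3={p,q}: ((s | p) | !q)=True (s | p)=True s=False p=True !q=False q=True
s_4={}: ((s | p) | !q)=True (s | p)=False s=False p=False !q=True q=False
s_5={p,r,s}: ((s | p) | !q)=True (s | p)=True s=True p=True !q=True q=False
G(((s | p) | !q)) holds globally = True
No violation — formula holds at every position.

Answer: none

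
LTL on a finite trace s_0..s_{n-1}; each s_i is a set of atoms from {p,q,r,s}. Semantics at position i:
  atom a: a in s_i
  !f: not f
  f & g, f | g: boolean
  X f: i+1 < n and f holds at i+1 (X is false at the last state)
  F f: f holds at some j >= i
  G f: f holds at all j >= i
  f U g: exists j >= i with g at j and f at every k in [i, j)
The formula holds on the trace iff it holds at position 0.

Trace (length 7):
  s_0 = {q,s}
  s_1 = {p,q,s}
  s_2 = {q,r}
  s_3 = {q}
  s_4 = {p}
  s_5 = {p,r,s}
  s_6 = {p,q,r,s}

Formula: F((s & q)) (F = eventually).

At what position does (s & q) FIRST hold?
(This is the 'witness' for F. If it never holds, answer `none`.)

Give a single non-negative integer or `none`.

s_0={q,s}: (s & q)=True s=True q=True
s_1={p,q,s}: (s & q)=True s=True q=True
s_2={q,r}: (s & q)=False s=False q=True
s_3={q}: (s & q)=False s=False q=True
s_4={p}: (s & q)=False s=False q=False
s_5={p,r,s}: (s & q)=False s=True q=False
s_6={p,q,r,s}: (s & q)=True s=True q=True
F((s & q)) holds; first witness at position 0.

Answer: 0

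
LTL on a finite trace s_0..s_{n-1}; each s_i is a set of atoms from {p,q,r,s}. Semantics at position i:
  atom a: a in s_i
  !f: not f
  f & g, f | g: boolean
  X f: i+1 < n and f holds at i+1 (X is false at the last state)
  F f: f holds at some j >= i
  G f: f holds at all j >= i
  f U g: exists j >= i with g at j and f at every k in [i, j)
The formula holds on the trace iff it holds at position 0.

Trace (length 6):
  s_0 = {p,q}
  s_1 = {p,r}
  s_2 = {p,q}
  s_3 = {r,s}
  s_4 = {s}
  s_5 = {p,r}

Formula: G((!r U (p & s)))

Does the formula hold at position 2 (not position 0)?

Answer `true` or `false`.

Answer: false

Derivation:
s_0={p,q}: G((!r U (p & s)))=False (!r U (p & s))=False !r=True r=False (p & s)=False p=True s=False
s_1={p,r}: G((!r U (p & s)))=False (!r U (p & s))=False !r=False r=True (p & s)=False p=True s=False
s_2={p,q}: G((!r U (p & s)))=False (!r U (p & s))=False !r=True r=False (p & s)=False p=True s=False
s_3={r,s}: G((!r U (p & s)))=False (!r U (p & s))=False !r=False r=True (p & s)=False p=False s=True
s_4={s}: G((!r U (p & s)))=False (!r U (p & s))=False !r=True r=False (p & s)=False p=False s=True
s_5={p,r}: G((!r U (p & s)))=False (!r U (p & s))=False !r=False r=True (p & s)=False p=True s=False
Evaluating at position 2: result = False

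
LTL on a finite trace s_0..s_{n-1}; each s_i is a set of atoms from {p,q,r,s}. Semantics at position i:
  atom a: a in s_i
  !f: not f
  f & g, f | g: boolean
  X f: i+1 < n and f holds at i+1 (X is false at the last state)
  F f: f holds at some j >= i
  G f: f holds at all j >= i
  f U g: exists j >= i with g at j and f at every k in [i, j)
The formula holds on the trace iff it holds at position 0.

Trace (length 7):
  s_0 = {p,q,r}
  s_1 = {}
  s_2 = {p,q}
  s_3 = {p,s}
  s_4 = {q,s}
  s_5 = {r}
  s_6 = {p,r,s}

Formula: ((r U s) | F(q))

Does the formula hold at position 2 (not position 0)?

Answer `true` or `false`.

s_0={p,q,r}: ((r U s) | F(q))=True (r U s)=False r=True s=False F(q)=True q=True
s_1={}: ((r U s) | F(q))=True (r U s)=False r=False s=False F(q)=True q=False
s_2={p,q}: ((r U s) | F(q))=True (r U s)=False r=False s=False F(q)=True q=True
s_3={p,s}: ((r U s) | F(q))=True (r U s)=True r=False s=True F(q)=True q=False
s_4={q,s}: ((r U s) | F(q))=True (r U s)=True r=False s=True F(q)=True q=True
s_5={r}: ((r U s) | F(q))=True (r U s)=True r=True s=False F(q)=False q=False
s_6={p,r,s}: ((r U s) | F(q))=True (r U s)=True r=True s=True F(q)=False q=False
Evaluating at position 2: result = True

Answer: true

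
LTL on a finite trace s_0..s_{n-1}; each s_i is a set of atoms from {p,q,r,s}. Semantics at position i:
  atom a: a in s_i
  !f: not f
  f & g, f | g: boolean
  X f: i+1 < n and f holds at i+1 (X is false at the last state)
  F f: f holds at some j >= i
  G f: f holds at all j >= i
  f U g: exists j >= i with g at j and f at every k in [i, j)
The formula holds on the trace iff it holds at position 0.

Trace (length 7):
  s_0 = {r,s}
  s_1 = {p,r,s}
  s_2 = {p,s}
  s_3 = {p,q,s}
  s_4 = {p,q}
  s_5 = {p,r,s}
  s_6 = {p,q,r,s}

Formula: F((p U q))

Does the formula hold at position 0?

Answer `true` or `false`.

s_0={r,s}: F((p U q))=True (p U q)=False p=False q=False
s_1={p,r,s}: F((p U q))=True (p U q)=True p=True q=False
s_2={p,s}: F((p U q))=True (p U q)=True p=True q=False
s_3={p,q,s}: F((p U q))=True (p U q)=True p=True q=True
s_4={p,q}: F((p U q))=True (p U q)=True p=True q=True
s_5={p,r,s}: F((p U q))=True (p U q)=True p=True q=False
s_6={p,q,r,s}: F((p U q))=True (p U q)=True p=True q=True

Answer: true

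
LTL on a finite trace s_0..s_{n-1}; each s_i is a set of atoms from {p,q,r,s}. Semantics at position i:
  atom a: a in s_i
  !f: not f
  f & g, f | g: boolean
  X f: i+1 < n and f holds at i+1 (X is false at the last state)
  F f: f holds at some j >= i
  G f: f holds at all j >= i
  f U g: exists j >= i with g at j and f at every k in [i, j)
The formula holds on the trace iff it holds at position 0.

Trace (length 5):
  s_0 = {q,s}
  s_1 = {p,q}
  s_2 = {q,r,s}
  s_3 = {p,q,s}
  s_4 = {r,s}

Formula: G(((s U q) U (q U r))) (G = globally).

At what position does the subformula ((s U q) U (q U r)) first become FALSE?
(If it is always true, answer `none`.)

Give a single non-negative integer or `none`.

s_0={q,s}: ((s U q) U (q U r))=True (s U q)=True s=True q=True (q U r)=True r=False
s_1={p,q}: ((s U q) U (q U r))=True (s U q)=True s=False q=True (q U r)=True r=False
s_2={q,r,s}: ((s U q) U (q U r))=True (s U q)=True s=True q=True (q U r)=True r=True
s_3={p,q,s}: ((s U q) U (q U r))=True (s U q)=True s=True q=True (q U r)=True r=False
s_4={r,s}: ((s U q) U (q U r))=True (s U q)=False s=True q=False (q U r)=True r=True
G(((s U q) U (q U r))) holds globally = True
No violation — formula holds at every position.

Answer: none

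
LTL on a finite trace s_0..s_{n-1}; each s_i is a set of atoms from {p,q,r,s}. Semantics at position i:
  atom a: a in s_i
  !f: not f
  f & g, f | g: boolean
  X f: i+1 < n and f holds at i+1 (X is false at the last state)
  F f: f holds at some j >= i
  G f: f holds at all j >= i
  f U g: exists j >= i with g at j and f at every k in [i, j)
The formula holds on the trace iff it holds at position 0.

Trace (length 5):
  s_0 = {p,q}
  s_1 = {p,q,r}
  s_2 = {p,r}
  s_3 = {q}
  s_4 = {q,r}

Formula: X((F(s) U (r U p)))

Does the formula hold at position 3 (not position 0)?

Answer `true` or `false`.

s_0={p,q}: X((F(s) U (r U p)))=True (F(s) U (r U p))=True F(s)=False s=False (r U p)=True r=False p=True
s_1={p,q,r}: X((F(s) U (r U p)))=True (F(s) U (r U p))=True F(s)=False s=False (r U p)=True r=True p=True
s_2={p,r}: X((F(s) U (r U p)))=False (F(s) U (r U p))=True F(s)=False s=False (r U p)=True r=True p=True
s_3={q}: X((F(s) U (r U p)))=False (F(s) U (r U p))=False F(s)=False s=False (r U p)=False r=False p=False
s_4={q,r}: X((F(s) U (r U p)))=False (F(s) U (r U p))=False F(s)=False s=False (r U p)=False r=True p=False
Evaluating at position 3: result = False

Answer: false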